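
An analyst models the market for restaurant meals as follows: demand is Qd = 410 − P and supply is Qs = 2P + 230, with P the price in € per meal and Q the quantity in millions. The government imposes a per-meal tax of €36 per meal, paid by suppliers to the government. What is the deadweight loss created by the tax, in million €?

Deadweight loss = €432 million.

Without the tax, 410 − P = 2P + 230 gives 3P = 180, so P* = €60 and Q* = 350.
With the tax collected from suppliers, supply shifts: Qs = 2(P − 36) + 230.
Solving gives Q = 326 with buyers paying €84 and suppliers receiving €48 (the €36 wedge).
Quantity falls by |ΔQ| = |350 − 326| = 24.
DWL = ½ · t · |ΔQ| = ½ · 36 · 24 = €432.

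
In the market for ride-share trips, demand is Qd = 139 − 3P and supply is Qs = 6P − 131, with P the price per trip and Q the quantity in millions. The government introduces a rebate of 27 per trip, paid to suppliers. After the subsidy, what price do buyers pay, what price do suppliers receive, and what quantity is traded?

Buyers pay 12; suppliers receive 39; quantity = 103.

Before the subsidy: set 139 − 3P = 6P − 131 → P* = 30, Q* = 49.
With a per-unit subsidy paid to suppliers, each receives P + 27 per unit sold, so supply becomes Qs = 6(P + 27) − 131.
New equilibrium: buyers pay 12, suppliers receive 39, Q = 103. (Wedge: Pb − Ps = −27.)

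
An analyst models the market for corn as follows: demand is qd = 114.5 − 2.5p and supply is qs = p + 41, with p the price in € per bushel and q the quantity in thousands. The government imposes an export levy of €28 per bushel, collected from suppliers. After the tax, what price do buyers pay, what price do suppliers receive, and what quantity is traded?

Buyers pay €29; suppliers receive €1; quantity = 42.

Without the tax, 114.5 − 2.5p = p + 41 gives 3.5p = 73.5, so p* = €21 and q* = 62.
With the tax collected from suppliers, supply shifts: qs = (p − 28) + 41.
New equilibrium: buyers pay €29, suppliers receive €1, q = 42. (Wedge: pb − ps = 28.)
The less price-elastic side of the market bears the larger share of a per-unit tax.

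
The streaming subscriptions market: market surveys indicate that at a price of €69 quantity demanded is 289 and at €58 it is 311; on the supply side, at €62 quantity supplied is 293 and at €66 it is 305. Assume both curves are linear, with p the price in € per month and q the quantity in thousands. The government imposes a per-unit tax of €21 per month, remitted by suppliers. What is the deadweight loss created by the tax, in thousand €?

Deadweight loss = €264.6 thousand.

Demand slope: (311 − 289)/(58 − 69) = -2, so qd = 427 − 2p.
Supply slope: (305 − 293)/(66 − 62) = 3, so qs = 3p + 107.
Without the tax, 427 − 2p = 3p + 107 gives 5p = 320, so p* = €64 and q* = 299.
With the tax collected from suppliers, supply shifts: qs = 3(p − 21) + 107.
New equilibrium: buyers pay €76.6, suppliers receive €55.6, q = 273.8. (Wedge: pb − ps = 21.)
Quantity falls by |ΔQ| = |299 − 273.8| = 25.2.
DWL = ½ · t · |ΔQ| = ½ · 21 · 25.2 = €264.6.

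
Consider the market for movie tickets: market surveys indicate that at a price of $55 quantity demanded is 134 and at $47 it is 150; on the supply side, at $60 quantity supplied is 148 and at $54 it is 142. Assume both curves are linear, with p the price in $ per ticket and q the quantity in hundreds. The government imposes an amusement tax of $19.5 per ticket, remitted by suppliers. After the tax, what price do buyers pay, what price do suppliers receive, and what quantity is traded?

Demand slope: (150 − 134)/(47 − 55) = -2, so qd = 244 − 2p.
Supply slope: (142 − 148)/(54 − 60) = 1, so qs = p + 88.
Before the tax: set 244 − 2p = p + 88 → p* = $52, q* = 140.
With the tax collected from suppliers, supply shifts: qs = (p − 19.5) + 88.
New equilibrium: buyers pay $58.5, suppliers receive $39, q = 127. (Wedge: pb − ps = 19.5.)

Buyers pay $58.5; suppliers receive $39; quantity = 127.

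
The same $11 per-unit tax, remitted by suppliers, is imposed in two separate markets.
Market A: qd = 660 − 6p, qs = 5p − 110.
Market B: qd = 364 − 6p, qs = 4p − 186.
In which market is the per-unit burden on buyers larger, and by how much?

Market A, by $0.6.

Market A: pre-tax p* = $70, q* = 240; post-tax q = 210; per-unit burden on buyers = $5.
Market B: pre-tax p* = $55, q* = 34; post-tax q = 7.6; per-unit burden on buyers = $4.4.
Difference: $5 vs $4.4 → market A is larger by $0.6.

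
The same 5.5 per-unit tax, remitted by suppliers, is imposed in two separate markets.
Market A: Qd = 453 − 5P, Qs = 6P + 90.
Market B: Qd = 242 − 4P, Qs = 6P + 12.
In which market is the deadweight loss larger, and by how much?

Market A, by 4.95.

Market A: pre-tax P* = 33, Q* = 288; post-tax Q = 273; deadweight loss = 41.25.
Market B: pre-tax P* = 23, Q* = 150; post-tax Q = 136.8; deadweight loss = 36.3.
Difference: 41.25 vs 36.3 → market A is larger by 4.95.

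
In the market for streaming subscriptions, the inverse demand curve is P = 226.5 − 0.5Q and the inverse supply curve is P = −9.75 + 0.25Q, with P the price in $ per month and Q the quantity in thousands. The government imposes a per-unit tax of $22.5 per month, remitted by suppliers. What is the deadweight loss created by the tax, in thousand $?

Deadweight loss = $337.5 thousand.

Rewrite in direct form: Qd = 453 − 2P and Qs = 4P + 39.
Without the tax, 453 − 2P = 4P + 39 gives 6P = 414, so P* = $69 and Q* = 315.
With the tax collected from suppliers, supply shifts: Qs = 4(P − 22.5) + 39.
New equilibrium: consumers pay $84, suppliers receive $61.5, Q = 285. (Wedge: Pb − Ps = 22.5.)
Quantity falls by |ΔQ| = |315 − 285| = 30.
DWL = ½ · t · |ΔQ| = ½ · 22.5 · 30 = $337.5.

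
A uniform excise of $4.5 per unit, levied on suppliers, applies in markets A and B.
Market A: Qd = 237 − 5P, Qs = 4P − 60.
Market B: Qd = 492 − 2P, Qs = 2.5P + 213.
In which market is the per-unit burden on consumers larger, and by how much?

Market B, by $0.5.

Market A: pre-tax P* = $33, Q* = 72; post-tax Q = 62; per-unit burden on consumers = $2.
Market B: pre-tax P* = $62, Q* = 368; post-tax Q = 363; per-unit burden on consumers = $2.5.
Difference: $2 vs $2.5 → market B is larger by $0.5.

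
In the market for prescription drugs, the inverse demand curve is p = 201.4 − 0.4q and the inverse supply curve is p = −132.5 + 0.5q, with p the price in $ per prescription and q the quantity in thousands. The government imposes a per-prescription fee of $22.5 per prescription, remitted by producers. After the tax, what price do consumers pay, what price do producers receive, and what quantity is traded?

Inverting to q(p) form: qd = 503.5 − 2.5p; qs = 2p + 265.
Before the tax: set 503.5 − 2.5p = 2p + 265 → p* = $53, q* = 371.
With the tax collected from producers, supply shifts: qs = 2(p − 22.5) + 265.
Solving gives q = 346 with consumers paying $63 and producers receiving $40.5 (the $22.5 wedge).
The less price-elastic side of the market bears the larger share of a per-unit tax.

Consumers pay $63; producers receive $40.5; quantity = 346.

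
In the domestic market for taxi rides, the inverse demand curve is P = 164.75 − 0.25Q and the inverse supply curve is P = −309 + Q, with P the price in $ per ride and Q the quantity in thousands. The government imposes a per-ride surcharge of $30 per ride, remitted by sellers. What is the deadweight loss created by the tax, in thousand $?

Deadweight loss = $360 thousand.

Inverting to Q(P) form: Qd = 659 − 4P; Qs = P + 309.
Without the tax, 659 − 4P = P + 309 gives 5P = 350, so P* = $70 and Q* = 379.
With the tax collected from sellers, supply shifts: Qs = (P − 30) + 309.
New equilibrium: buyers pay $76, sellers receive $46, Q = 355. (Wedge: Pb − Ps = 30.)
Quantity falls by |ΔQ| = |379 − 355| = 24.
DWL = ½ · t · |ΔQ| = ½ · 30 · 24 = $360.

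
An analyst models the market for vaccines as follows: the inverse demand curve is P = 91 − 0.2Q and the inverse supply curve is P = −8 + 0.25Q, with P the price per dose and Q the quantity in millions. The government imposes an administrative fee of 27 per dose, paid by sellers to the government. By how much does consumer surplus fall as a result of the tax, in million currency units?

Consumer surplus falls by 2280 million.

Rewrite in direct form: Qd = 455 − 5P and Qs = 4P + 32.
Without the tax, 455 − 5P = 4P + 32 gives 9P = 423, so P* = 47 and Q* = 220.
With the tax collected from sellers, supply shifts: Qs = 4(P − 27) + 32.
New equilibrium: buyers pay 59, sellers receive 32, Q = 160. (Wedge: Pb − Ps = 27.)
ΔCS is the trapezoid between Q = 160 and Q = 220 of height 12: ½ · (220 + 160) · 12 = 2280.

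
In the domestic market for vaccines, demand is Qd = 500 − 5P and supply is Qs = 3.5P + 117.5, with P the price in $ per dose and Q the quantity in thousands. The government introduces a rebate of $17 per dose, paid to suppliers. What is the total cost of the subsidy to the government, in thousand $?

Before the subsidy: set 500 − 5P = 3.5P + 117.5 → P* = $45, Q* = 275.
With a per-unit subsidy paid to suppliers, each receives P + 17 per unit sold, so supply becomes Qs = 3.5(P + 17) + 117.5.
New equilibrium: buyers pay $38, suppliers receive $55, Q = 310. (Wedge: Pb − Ps = −17.)
Outlay = t · Q = 17 · 310 = $5270.

Government outlay = $5270 thousand.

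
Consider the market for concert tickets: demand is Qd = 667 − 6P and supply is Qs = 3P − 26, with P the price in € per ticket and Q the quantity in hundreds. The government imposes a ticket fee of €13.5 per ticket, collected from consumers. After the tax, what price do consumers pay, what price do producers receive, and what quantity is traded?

Consumers pay €81.5; producers receive €68; quantity = 178.

Without the tax, 667 − 6P = 3P − 26 gives 9P = 693, so P* = €77 and Q* = 205.
With the tax collected from consumers, demand (in seller-price terms) shifts: Qd = 667 − 6(P + 13.5).
New equilibrium: consumers pay €81.5, producers receive €68, Q = 178. (Wedge: Pb − Ps = 13.5.)
The less price-elastic side of the market bears the larger share of a per-unit tax.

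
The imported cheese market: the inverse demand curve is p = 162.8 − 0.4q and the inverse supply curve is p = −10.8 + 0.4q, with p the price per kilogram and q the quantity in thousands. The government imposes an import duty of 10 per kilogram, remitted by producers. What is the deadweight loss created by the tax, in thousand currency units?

Deadweight loss = 62.5 thousand.

Rewrite in direct form: qd = 407 − 2.5p and qs = 2.5p + 27.
Without the tax, 407 − 2.5p = 2.5p + 27 gives 5p = 380, so p* = 76 and q* = 217.
With the tax collected from producers, supply shifts: qs = 2.5(p − 10) + 27.
Solving gives q = 204.5 with consumers paying 81 and producers receiving 71 (the 10 wedge).
Quantity falls by |ΔQ| = |217 − 204.5| = 12.5.
DWL = ½ · t · |ΔQ| = ½ · 10 · 12.5 = 62.5.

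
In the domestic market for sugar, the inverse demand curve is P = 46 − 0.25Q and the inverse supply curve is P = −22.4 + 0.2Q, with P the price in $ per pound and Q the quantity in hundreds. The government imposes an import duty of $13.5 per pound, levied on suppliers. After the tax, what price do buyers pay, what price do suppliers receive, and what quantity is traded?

Rewrite in direct form: Qd = 184 − 4P and Qs = 5P + 112.
Before the tax: set 184 − 4P = 5P + 112 → P* = $8, Q* = 152.
With the tax collected from suppliers, supply shifts: Qs = 5(P − 13.5) + 112.
Solving gives Q = 122 with buyers paying $15.5 and suppliers receiving $2 (the $13.5 wedge).
The less price-elastic side of the market bears the larger share of a per-unit tax.

Buyers pay $15.5; suppliers receive $2; quantity = 122.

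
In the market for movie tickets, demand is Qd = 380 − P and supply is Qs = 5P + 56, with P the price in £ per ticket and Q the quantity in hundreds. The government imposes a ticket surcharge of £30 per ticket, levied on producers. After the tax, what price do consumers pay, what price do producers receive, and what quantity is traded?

Consumers pay £79; producers receive £49; quantity = 301.

Before the tax: set 380 − P = 5P + 56 → P* = £54, Q* = 326.
With the tax collected from producers, supply shifts: Qs = 5(P − 30) + 56.
New equilibrium: consumers pay £79, producers receive £49, Q = 301. (Wedge: Pb − Ps = 30.)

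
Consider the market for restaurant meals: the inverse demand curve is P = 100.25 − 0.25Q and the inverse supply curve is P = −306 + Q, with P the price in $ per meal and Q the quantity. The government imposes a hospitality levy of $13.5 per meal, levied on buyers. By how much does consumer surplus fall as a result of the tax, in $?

Inverting to Q(P) form: Qd = 401 − 4P; Qs = P + 306.
Before the tax: set 401 − 4P = P + 306 → P* = $19, Q* = 325.
With the tax collected from buyers, demand (in seller-price terms) shifts: Qd = 401 − 4(P + 13.5).
New equilibrium: buyers pay $21.7, sellers receive $8.2, Q = 314.2. (Wedge: Pb − Ps = 13.5.)
ΔCS is the trapezoid between Q = 314.2 and Q = 325 of height $2.7: ½ · (325 + 314.2) · 2.7 = $862.92.

Consumer surplus falls by $862.92.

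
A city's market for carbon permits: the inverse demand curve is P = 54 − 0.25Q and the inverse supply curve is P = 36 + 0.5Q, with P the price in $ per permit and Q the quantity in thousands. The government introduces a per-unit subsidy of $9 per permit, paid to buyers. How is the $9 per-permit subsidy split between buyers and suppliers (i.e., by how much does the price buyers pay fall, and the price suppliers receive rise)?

Inverting to Q(P) form: Qd = 216 − 4P; Qs = 2P − 72.
Before the subsidy: set 216 − 4P = 2P − 72 → P* = $48, Q* = 24.
With a per-unit subsidy paid to buyers, each effectively pays P − 9, so demand becomes Qd = 216 − 4(P − 9).
New equilibrium: buyers pay $45, suppliers receive $54, Q = 36. (Wedge: Pb − Ps = −9.)
Gain to buyers: $3; to suppliers: $6. (They sum to $9.)

Buyers gain $3 per permit; suppliers gain $6 per permit.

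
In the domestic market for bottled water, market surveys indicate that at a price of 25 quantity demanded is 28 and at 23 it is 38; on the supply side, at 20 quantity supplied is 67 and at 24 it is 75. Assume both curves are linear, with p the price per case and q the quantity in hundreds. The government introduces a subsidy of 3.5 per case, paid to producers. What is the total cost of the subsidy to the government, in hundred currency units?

Demand slope: (38 − 28)/(23 − 25) = -5, so qd = 153 − 5p.
Supply slope: (75 − 67)/(24 − 20) = 2, so qs = 2p + 27.
Before the subsidy: set 153 − 5p = 2p + 27 → p* = 18, q* = 63.
With a per-unit subsidy paid to producers, each receives p + 3.5 per unit sold, so supply becomes qs = 2(p + 3.5) + 27.
Solving gives q = 68 with consumers paying 17 and producers receiving 20.5 (the 3.5 wedge).
Outlay = t · Q = 3.5 · 68 = 238.

Government outlay = 238 hundred.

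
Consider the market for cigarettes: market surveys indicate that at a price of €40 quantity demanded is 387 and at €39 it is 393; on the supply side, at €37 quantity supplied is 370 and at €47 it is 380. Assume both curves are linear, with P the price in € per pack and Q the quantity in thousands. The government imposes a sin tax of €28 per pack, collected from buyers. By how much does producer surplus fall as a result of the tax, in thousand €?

Demand slope: (393 − 387)/(39 − 40) = -6, so Qd = 627 − 6P.
Supply slope: (380 − 370)/(47 − 37) = 1, so Qs = P + 333.
Without the tax, 627 − 6P = P + 333 gives 7P = 294, so P* = €42 and Q* = 375.
With the tax collected from buyers, demand (in seller-price terms) shifts: Qd = 627 − 6(P + 28).
Solving gives Q = 351 with buyers paying €46 and producers receiving €18 (the €28 wedge).
ΔPS is the trapezoid between Q = 351 and Q = 375 of height €24: ½ · (375 + 351) · 24 = €8712.

Producer surplus falls by €8712 thousand.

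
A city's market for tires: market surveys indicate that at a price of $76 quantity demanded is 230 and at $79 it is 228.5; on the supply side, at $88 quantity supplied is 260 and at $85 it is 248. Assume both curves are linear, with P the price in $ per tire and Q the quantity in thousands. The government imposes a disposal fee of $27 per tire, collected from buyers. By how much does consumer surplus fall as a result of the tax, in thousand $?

Demand slope: (228.5 − 230)/(79 − 76) = -0.5, so Qd = 268 − 0.5P.
Supply slope: (248 − 260)/(85 − 88) = 4, so Qs = 4P − 92.
Without the tax, 268 − 0.5P = 4P − 92 gives 4.5P = 360, so P* = $80 and Q* = 228.
With the tax collected from buyers, demand (in seller-price terms) shifts: Qd = 268 − 0.5(P + 27).
Solving gives Q = 216 with buyers paying $104 and sellers receiving $77 (the $27 wedge).
ΔCS is the trapezoid between Q = 216 and Q = 228 of height $24: ½ · (228 + 216) · 24 = $5328.

Consumer surplus falls by $5328 thousand.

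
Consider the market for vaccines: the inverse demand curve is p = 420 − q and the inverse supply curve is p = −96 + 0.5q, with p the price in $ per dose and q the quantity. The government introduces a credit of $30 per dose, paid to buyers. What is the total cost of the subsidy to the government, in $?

Inverting to q(p) form: qd = 420 − p; qs = 2p + 192.
Without the subsidy, 420 − p = 2p + 192 gives 3p = 228, so p* = $76 and q* = 344.
With a per-unit subsidy paid to buyers, each effectively pays p − 30, so demand becomes qd = 420 − (p − 30).
Solving gives q = 364 with buyers paying $56 and sellers receiving $86 (the $30 wedge).
Outlay = t · Q = 30 · 364 = $10920.

Government outlay = $10920.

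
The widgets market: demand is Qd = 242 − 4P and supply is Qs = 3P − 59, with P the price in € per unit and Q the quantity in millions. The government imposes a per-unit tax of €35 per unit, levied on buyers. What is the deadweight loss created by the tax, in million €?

Before the tax: set 242 − 4P = 3P − 59 → P* = €43, Q* = 70.
With the tax collected from buyers, demand (in seller-price terms) shifts: Qd = 242 − 4(P + 35).
Solving gives Q = 10 with buyers paying €58 and producers receiving €23 (the €35 wedge).
Quantity falls by |ΔQ| = |70 − 10| = 60.
DWL = ½ · t · |ΔQ| = ½ · 35 · 60 = €1050.

Deadweight loss = €1050 million.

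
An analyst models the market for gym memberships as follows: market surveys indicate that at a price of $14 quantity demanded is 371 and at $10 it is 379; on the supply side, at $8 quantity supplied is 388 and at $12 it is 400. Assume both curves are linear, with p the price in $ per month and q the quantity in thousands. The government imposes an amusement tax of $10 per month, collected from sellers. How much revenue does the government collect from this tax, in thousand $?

Demand slope: (379 − 371)/(10 − 14) = -2, so qd = 399 − 2p.
Supply slope: (400 − 388)/(12 − 8) = 3, so qs = 3p + 364.
Without the tax, 399 − 2p = 3p + 364 gives 5p = 35, so p* = $7 and q* = 385.
With the tax collected from sellers, supply shifts: qs = 3(p − 10) + 364.
Solving gives q = 373 with consumers paying $13 and sellers receiving $3 (the $10 wedge).
Revenue = t · Q = 10 · 373 = $3730.

Tax revenue = $3730 thousand.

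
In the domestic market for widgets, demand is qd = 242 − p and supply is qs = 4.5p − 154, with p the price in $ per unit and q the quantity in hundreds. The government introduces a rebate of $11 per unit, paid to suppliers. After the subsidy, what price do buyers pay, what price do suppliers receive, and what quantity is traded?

Without the subsidy, 242 − p = 4.5p − 154 gives 5.5p = 396, so p* = $72 and q* = 170.
With a per-unit subsidy paid to suppliers, each receives p + 11 per unit sold, so supply becomes qs = 4.5(p + 11) − 154.
New equilibrium: buyers pay $63, suppliers receive $74, q = 179. (Wedge: pb − ps = −11.)

Buyers pay $63; suppliers receive $74; quantity = 179.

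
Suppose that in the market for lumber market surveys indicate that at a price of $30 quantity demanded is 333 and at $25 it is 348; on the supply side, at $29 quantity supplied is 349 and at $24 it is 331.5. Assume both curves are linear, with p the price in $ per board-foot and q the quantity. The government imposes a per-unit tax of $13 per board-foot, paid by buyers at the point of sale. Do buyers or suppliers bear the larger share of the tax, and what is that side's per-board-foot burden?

Demand slope: (348 − 333)/(25 − 30) = -3, so qd = 423 − 3p.
Supply slope: (331.5 − 349)/(24 − 29) = 3.5, so qs = 3.5p + 247.5.
Without the tax, 423 − 3p = 3.5p + 247.5 gives 6.5p = 175.5, so p* = $27 and q* = 342.
With the tax collected from buyers, demand (in seller-price terms) shifts: qd = 423 − 3(p + 13).
Solving gives q = 321 with buyers paying $34 and suppliers receiving $21 (the $13 wedge).
Per-board-foot burden: buyers $7, suppliers $6.
Buyers take the larger share because demand is less price-elastic here (demand slope 3 vs supply slope 3.5).
The less price-elastic side of the market bears the larger share of a per-unit tax.

Buyers bear the larger share: $7 per board-foot.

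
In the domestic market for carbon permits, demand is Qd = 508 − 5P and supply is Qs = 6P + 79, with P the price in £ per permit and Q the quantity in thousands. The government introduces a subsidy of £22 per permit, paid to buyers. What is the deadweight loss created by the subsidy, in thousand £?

Before the subsidy: set 508 − 5P = 6P + 79 → P* = £39, Q* = 313.
With a per-unit subsidy paid to buyers, each effectively pays P − 22, so demand becomes Qd = 508 − 5(P − 22).
Solving gives Q = 373 with buyers paying £27 and producers receiving £49 (the £22 wedge).
Quantity rises by |ΔQ| = |313 − 373| = 60.
DWL = ½ · t · |ΔQ| = ½ · 22 · 60 = £660.

Deadweight loss = £660 thousand.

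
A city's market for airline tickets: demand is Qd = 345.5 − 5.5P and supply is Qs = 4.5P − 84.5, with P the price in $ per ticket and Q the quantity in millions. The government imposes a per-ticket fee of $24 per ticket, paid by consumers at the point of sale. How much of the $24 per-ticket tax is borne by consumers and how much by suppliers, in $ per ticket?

Consumers bear $10.8 per ticket; suppliers bear $13.2 per ticket.

Before the tax: set 345.5 − 5.5P = 4.5P − 84.5 → P* = $43, Q* = 109.
With the tax collected from consumers, demand (in seller-price terms) shifts: Qd = 345.5 − 5.5(P + 24).
New equilibrium: consumers pay $53.8, suppliers receive $29.8, Q = 49.6. (Wedge: Pb − Ps = 24.)
Burden on consumers: $10.8; on suppliers: $13.2. (They sum to $24.)
The less price-elastic side of the market bears the larger share of a per-unit tax.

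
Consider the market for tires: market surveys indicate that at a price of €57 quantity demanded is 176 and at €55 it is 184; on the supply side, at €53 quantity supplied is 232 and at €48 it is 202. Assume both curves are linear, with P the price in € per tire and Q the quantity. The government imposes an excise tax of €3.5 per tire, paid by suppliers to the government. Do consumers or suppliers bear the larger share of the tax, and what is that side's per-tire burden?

Consumers bear the larger share: €2.1 per tire.

Demand slope: (184 − 176)/(55 − 57) = -4, so Qd = 404 − 4P.
Supply slope: (202 − 232)/(48 − 53) = 6, so Qs = 6P − 86.
Before the tax: set 404 − 4P = 6P − 86 → P* = €49, Q* = 208.
With the tax collected from suppliers, supply shifts: Qs = 6(P − 3.5) − 86.
New equilibrium: consumers pay €51.1, suppliers receive €47.6, Q = 199.6. (Wedge: Pb − Ps = 3.5.)
Per-tire burden: consumers €2.1, suppliers €1.4.
Consumers take the larger share because demand is less price-elastic here (demand slope 4 vs supply slope 6).
The less price-elastic side of the market bears the larger share of a per-unit tax.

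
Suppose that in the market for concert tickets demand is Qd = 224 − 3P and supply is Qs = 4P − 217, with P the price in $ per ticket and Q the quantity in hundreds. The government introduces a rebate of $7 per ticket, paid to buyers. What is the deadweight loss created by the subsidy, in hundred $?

Deadweight loss = $42 hundred.

Without the subsidy, 224 − 3P = 4P − 217 gives 7P = 441, so P* = $63 and Q* = 35.
With a per-unit subsidy paid to buyers, each effectively pays P − 7, so demand becomes Qd = 224 − 3(P − 7).
Solving gives Q = 47 with buyers paying $59 and suppliers receiving $66 (the $7 wedge).
Quantity rises by |ΔQ| = |35 − 47| = 12.
DWL = ½ · t · |ΔQ| = ½ · 7 · 12 = $42.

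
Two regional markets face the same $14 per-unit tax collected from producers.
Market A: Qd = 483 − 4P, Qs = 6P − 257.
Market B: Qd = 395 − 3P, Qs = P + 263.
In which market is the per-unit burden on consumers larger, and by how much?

Market A, by $4.9.

Market A: pre-tax P* = $74, Q* = 187; post-tax Q = 153.4; per-unit burden on consumers = $8.4.
Market B: pre-tax P* = $33, Q* = 296; post-tax Q = 285.5; per-unit burden on consumers = $3.5.
Difference: $8.4 vs $3.5 → market A is larger by $4.9.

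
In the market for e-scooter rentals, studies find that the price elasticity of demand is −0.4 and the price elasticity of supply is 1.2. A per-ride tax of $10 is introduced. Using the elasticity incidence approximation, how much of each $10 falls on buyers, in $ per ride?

Incidence ratio: buyers' share ≈ εs / (εs + |εd|) = 1.2 / (1.2 + 0.4) = 0.75.
So buyers bear ≈ 0.75 × $10 = $7.5; sellers bear $2.5.

Buyers bear ≈ $7.5 per ride.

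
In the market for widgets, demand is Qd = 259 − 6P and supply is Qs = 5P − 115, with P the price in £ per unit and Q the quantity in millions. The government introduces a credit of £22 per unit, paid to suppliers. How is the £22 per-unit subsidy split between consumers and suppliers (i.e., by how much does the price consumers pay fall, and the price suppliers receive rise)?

Without the subsidy, 259 − 6P = 5P − 115 gives 11P = 374, so P* = £34 and Q* = 55.
With a per-unit subsidy paid to suppliers, each receives P + 22 per unit sold, so supply becomes Qs = 5(P + 22) − 115.
New equilibrium: consumers pay £24, suppliers receive £46, Q = 115. (Wedge: Pb − Ps = −22.)
Gain to consumers: £10; to suppliers: £12. (They sum to £22.)

Consumers gain £10 per unit; suppliers gain £12 per unit.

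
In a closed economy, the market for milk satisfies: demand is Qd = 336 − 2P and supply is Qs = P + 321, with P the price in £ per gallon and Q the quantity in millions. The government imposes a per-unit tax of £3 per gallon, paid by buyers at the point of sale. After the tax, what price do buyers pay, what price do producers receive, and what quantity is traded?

Buyers pay £6; producers receive £3; quantity = 324.

Before the tax: set 336 − 2P = P + 321 → P* = £5, Q* = 326.
With the tax collected from buyers, demand (in seller-price terms) shifts: Qd = 336 − 2(P + 3).
Solving gives Q = 324 with buyers paying £6 and producers receiving £3 (the £3 wedge).
The less price-elastic side of the market bears the larger share of a per-unit tax.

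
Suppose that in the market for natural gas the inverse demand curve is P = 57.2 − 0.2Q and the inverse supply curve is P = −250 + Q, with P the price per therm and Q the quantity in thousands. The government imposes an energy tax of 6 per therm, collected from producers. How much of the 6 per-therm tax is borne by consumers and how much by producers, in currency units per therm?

Rewrite in direct form: Qd = 286 − 5P and Qs = P + 250.
Before the tax: set 286 − 5P = P + 250 → P* = 6, Q* = 256.
With the tax collected from producers, supply shifts: Qs = (P − 6) + 250.
Solving gives Q = 251 with consumers paying 7 and producers receiving 1 (the 6 wedge).
Burden on consumers: 1; on producers: 5. (They sum to 6.)
The less price-elastic side of the market bears the larger share of a per-unit tax.

Consumers bear 1 per therm; producers bear 5 per therm.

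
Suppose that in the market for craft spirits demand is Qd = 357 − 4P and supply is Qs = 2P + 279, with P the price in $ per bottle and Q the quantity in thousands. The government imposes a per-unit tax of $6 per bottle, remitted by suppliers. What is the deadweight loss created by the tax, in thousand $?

Before the tax: set 357 − 4P = 2P + 279 → P* = $13, Q* = 305.
With the tax collected from suppliers, supply shifts: Qs = 2(P − 6) + 279.
Solving gives Q = 297 with buyers paying $15 and suppliers receiving $9 (the $6 wedge).
Quantity falls by |ΔQ| = |305 − 297| = 8.
DWL = ½ · t · |ΔQ| = ½ · 6 · 8 = $24.

Deadweight loss = $24 thousand.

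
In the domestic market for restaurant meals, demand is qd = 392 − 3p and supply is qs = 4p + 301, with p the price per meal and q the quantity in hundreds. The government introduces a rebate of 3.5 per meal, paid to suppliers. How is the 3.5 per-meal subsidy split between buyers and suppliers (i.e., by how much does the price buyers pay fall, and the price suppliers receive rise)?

Before the subsidy: set 392 − 3p = 4p + 301 → p* = 13, q* = 353.
With a per-unit subsidy paid to suppliers, each receives p + 3.5 per unit sold, so supply becomes qs = 4(p + 3.5) + 301.
New equilibrium: buyers pay 11, suppliers receive 14.5, q = 359. (Wedge: pb − ps = −3.5.)
Gain to buyers: 2; to suppliers: 1.5. (They sum to 3.5.)

Buyers gain 2 per meal; suppliers gain 1.5 per meal.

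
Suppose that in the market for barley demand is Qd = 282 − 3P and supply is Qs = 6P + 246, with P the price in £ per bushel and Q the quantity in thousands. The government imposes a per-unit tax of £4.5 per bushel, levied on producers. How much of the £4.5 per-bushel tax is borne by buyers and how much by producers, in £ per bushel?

Before the tax: set 282 − 3P = 6P + 246 → P* = £4, Q* = 270.
With the tax collected from producers, supply shifts: Qs = 6(P − 4.5) + 246.
New equilibrium: buyers pay £7, producers receive £2.5, Q = 261. (Wedge: Pb − Ps = 4.5.)
Burden on buyers: £3; on producers: £1.5. (They sum to £4.5.)

Buyers bear £3 per bushel; producers bear £1.5 per bushel.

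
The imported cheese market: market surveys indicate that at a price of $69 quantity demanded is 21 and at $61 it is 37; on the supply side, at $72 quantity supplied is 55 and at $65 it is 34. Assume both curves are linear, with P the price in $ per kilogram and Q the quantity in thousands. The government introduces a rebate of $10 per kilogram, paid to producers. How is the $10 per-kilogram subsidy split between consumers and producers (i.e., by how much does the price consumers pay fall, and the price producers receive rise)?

Consumers gain $6 per kilogram; producers gain $4 per kilogram.

Demand slope: (37 − 21)/(61 − 69) = -2, so Qd = 159 − 2P.
Supply slope: (34 − 55)/(65 − 72) = 3, so Qs = 3P − 161.
Before the subsidy: set 159 − 2P = 3P − 161 → P* = $64, Q* = 31.
With a per-unit subsidy paid to producers, each receives P + 10 per unit sold, so supply becomes Qs = 3(P + 10) − 161.
New equilibrium: consumers pay $58, producers receive $68, Q = 43. (Wedge: Pb − Ps = −10.)
Gain to consumers: $6; to producers: $4. (They sum to $10.)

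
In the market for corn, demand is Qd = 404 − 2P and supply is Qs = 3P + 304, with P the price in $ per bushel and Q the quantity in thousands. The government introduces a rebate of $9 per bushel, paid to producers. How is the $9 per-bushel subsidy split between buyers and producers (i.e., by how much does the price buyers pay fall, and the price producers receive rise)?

Buyers gain $5.4 per bushel; producers gain $3.6 per bushel.

Before the subsidy: set 404 − 2P = 3P + 304 → P* = $20, Q* = 364.
With a per-unit subsidy paid to producers, each receives P + 9 per unit sold, so supply becomes Qs = 3(P + 9) + 304.
Solving gives Q = 374.8 with buyers paying $14.6 and producers receiving $23.6 (the $9 wedge).
Gain to buyers: $5.4; to producers: $3.6. (They sum to $9.)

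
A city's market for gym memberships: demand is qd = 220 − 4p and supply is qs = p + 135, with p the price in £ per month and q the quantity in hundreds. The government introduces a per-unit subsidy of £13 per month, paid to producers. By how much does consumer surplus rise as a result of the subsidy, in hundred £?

Consumer surplus rises by £408.72 hundred.

Before the subsidy: set 220 − 4p = p + 135 → p* = £17, q* = 152.
With a per-unit subsidy paid to producers, each receives p + 13 per unit sold, so supply becomes qs = (p + 13) + 135.
Solving gives q = 162.4 with buyers paying £14.4 and producers receiving £27.4 (the £13 wedge).
ΔCS is the trapezoid between Q = 162.4 and Q = 152 of height £2.6: ½ · (152 + 162.4) · 2.6 = £408.72.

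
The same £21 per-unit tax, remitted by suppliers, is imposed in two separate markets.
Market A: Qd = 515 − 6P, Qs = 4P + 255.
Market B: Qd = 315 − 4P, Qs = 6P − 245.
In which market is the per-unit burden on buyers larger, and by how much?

Market B, by £4.2.

Market A: pre-tax P* = £26, Q* = 359; post-tax Q = 308.6; per-unit burden on buyers = £8.4.
Market B: pre-tax P* = £56, Q* = 91; post-tax Q = 40.6; per-unit burden on buyers = £12.6.
Difference: £8.4 vs £12.6 → market B is larger by £4.2.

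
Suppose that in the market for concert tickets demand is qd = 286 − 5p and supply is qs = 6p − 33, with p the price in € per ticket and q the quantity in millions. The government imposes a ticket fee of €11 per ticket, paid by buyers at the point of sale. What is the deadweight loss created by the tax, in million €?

Deadweight loss = €165 million.

Without the tax, 286 − 5p = 6p − 33 gives 11p = 319, so p* = €29 and q* = 141.
With the tax collected from buyers, demand (in seller-price terms) shifts: qd = 286 − 5(p + 11).
New equilibrium: buyers pay €35, suppliers receive €24, q = 111. (Wedge: pb − ps = 11.)
Quantity falls by |ΔQ| = |141 − 111| = 30.
DWL = ½ · t · |ΔQ| = ½ · 11 · 30 = €165.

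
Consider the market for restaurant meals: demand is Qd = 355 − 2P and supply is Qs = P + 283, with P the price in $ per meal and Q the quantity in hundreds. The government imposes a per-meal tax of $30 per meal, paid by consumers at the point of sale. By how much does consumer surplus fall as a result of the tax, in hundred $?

Consumer surplus falls by $2970 hundred.

Without the tax, 355 − 2P = P + 283 gives 3P = 72, so P* = $24 and Q* = 307.
With the tax collected from consumers, demand (in seller-price terms) shifts: Qd = 355 − 2(P + 30).
Solving gives Q = 287 with consumers paying $34 and sellers receiving $4 (the $30 wedge).
ΔCS is the trapezoid between Q = 287 and Q = 307 of height $10: ½ · (307 + 287) · 10 = $2970.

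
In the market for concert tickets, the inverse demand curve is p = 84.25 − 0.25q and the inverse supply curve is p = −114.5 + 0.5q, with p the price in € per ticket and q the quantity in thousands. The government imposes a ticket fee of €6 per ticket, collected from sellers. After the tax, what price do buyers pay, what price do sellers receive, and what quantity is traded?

Buyers pay €20; sellers receive €14; quantity = 257.

Inverting to q(p) form: qd = 337 − 4p; qs = 2p + 229.
Without the tax, 337 − 4p = 2p + 229 gives 6p = 108, so p* = €18 and q* = 265.
With the tax collected from sellers, supply shifts: qs = 2(p − 6) + 229.
New equilibrium: buyers pay €20, sellers receive €14, q = 257. (Wedge: pb − ps = 6.)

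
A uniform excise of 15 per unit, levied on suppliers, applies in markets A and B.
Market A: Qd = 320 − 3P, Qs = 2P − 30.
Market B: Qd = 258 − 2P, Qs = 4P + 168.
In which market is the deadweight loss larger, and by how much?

Market A: pre-tax P* = 70, Q* = 110; post-tax Q = 92; deadweight loss = 135.
Market B: pre-tax P* = 15, Q* = 228; post-tax Q = 208; deadweight loss = 150.
Difference: 135 vs 150 → market B is larger by 15.

Market B, by 15.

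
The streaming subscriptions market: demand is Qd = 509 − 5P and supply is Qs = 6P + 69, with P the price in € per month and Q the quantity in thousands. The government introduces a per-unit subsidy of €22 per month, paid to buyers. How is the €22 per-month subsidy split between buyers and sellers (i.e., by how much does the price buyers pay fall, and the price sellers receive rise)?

Buyers gain €12 per month; sellers gain €10 per month.

Before the subsidy: set 509 − 5P = 6P + 69 → P* = €40, Q* = 309.
With a per-unit subsidy paid to buyers, each effectively pays P − 22, so demand becomes Qd = 509 − 5(P − 22).
Solving gives Q = 369 with buyers paying €28 and sellers receiving €50 (the €22 wedge).
Gain to buyers: €12; to sellers: €10. (They sum to €22.)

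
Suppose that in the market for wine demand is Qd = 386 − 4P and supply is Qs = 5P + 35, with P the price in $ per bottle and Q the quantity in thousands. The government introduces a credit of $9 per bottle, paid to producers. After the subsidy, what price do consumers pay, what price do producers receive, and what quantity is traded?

Without the subsidy, 386 − 4P = 5P + 35 gives 9P = 351, so P* = $39 and Q* = 230.
With a per-unit subsidy paid to producers, each receives P + 9 per unit sold, so supply becomes Qs = 5(P + 9) + 35.
New equilibrium: consumers pay $34, producers receive $43, Q = 250. (Wedge: Pb − Ps = −9.)

Consumers pay $34; producers receive $43; quantity = 250.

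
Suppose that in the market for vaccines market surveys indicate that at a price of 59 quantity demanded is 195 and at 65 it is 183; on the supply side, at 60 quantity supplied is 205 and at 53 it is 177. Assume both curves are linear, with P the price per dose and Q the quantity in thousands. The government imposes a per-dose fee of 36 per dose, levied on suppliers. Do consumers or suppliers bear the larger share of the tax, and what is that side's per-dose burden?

Demand slope: (183 − 195)/(65 − 59) = -2, so Qd = 313 − 2P.
Supply slope: (177 − 205)/(53 − 60) = 4, so Qs = 4P − 35.
Without the tax, 313 − 2P = 4P − 35 gives 6P = 348, so P* = 58 and Q* = 197.
With the tax collected from suppliers, supply shifts: Qs = 4(P − 36) − 35.
New equilibrium: consumers pay 82, suppliers receive 46, Q = 149. (Wedge: Pb − Ps = 36.)
Per-dose burden: consumers 24, suppliers 12.
Consumers take the larger share because demand is less price-elastic here (demand slope 2 vs supply slope 4).
The less price-elastic side of the market bears the larger share of a per-unit tax.

Consumers bear the larger share: 24 per dose.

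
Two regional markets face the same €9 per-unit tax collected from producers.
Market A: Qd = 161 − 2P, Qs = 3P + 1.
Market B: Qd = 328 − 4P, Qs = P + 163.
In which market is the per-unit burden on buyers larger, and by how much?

Market A: pre-tax P* = €32, Q* = 97; post-tax Q = 86.2; per-unit burden on buyers = €5.4.
Market B: pre-tax P* = €33, Q* = 196; post-tax Q = 188.8; per-unit burden on buyers = €1.8.
Difference: €5.4 vs €1.8 → market A is larger by €3.6.

Market A, by €3.6.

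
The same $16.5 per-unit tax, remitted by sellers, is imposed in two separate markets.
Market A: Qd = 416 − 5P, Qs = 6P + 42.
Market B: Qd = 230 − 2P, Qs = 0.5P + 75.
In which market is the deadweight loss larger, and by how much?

Market A: pre-tax P* = $34, Q* = 246; post-tax Q = 201; deadweight loss = $371.25.
Market B: pre-tax P* = $62, Q* = 106; post-tax Q = 99.4; deadweight loss = $54.45.
Difference: $371.25 vs $54.45 → market A is larger by $316.8.

Market A, by $316.8.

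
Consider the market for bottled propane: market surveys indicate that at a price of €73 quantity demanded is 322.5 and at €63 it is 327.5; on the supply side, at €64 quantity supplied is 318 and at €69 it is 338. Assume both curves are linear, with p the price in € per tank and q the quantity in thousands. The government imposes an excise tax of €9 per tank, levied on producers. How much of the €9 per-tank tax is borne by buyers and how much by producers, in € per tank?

Buyers bear €8 per tank; producers bear €1 per tank.

Demand slope: (327.5 − 322.5)/(63 − 73) = -0.5, so qd = 359 − 0.5p.
Supply slope: (338 − 318)/(69 − 64) = 4, so qs = 4p + 62.
Before the tax: set 359 − 0.5p = 4p + 62 → p* = €66, q* = 326.
With the tax collected from producers, supply shifts: qs = 4(p − 9) + 62.
Solving gives q = 322 with buyers paying €74 and producers receiving €65 (the €9 wedge).
Burden on buyers: €8; on producers: €1. (They sum to €9.)
The less price-elastic side of the market bears the larger share of a per-unit tax.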